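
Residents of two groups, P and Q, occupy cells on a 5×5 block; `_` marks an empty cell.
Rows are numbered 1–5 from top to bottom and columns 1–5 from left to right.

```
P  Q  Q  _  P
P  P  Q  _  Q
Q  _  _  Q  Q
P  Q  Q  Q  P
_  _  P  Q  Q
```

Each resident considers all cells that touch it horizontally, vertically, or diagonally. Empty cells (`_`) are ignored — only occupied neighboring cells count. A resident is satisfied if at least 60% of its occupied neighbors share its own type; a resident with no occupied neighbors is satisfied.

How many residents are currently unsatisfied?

Row 1: (1,1)P 2/3 ✓ · (1,2)Q 2/5 ✗ · (1,3)Q 2/3 ✓ · (1,5)P 0/1 ✗
Row 2: (2,1)P 2/4 ✗ · (2,2)P 2/6 ✗ · (2,3)Q 3/4 ✓ · (2,5)Q 2/3 ✓
Row 3: (3,1)Q 1/4 ✗ · (3,4)Q 5/6 ✓ · (3,5)Q 3/4 ✓
Row 4: (4,1)P 0/2 ✗ · (4,2)Q 2/4 ✗ · (4,3)Q 4/5 ✓ · (4,4)Q 5/7 ✓ · (4,5)P 0/5 ✗
Row 5: (5,3)P 0/4 ✗ · (5,4)Q 3/5 ✓ · (5,5)Q 2/3 ✓
Unsatisfied: (1,2), (1,5), (2,1), (2,2), (3,1), (4,1), (4,2), (4,5), (5,3) — 9 in total.

9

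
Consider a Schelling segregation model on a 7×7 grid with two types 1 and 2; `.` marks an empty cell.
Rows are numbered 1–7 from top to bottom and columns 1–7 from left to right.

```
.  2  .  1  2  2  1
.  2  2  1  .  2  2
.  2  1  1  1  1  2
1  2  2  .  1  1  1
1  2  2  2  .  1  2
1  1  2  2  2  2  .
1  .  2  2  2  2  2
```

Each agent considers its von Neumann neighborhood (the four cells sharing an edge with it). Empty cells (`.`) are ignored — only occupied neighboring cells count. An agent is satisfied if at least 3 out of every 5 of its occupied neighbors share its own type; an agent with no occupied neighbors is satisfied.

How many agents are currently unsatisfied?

(1,2)2 1/1 ok
(1,4)1 1/2 unhappy
(1,5)2 1/2 unhappy
(1,6)2 2/3 ok
(1,7)1 0/2 unhappy
(2,2)2 3/3 ok
(2,3)2 1/3 unhappy
(2,4)1 2/3 ok
(2,6)2 2/3 ok
(2,7)2 2/3 ok
(3,2)2 2/3 ok
(3,3)1 1/4 unhappy
(3,4)1 3/3 ok
(3,5)1 3/3 ok
(3,6)1 2/4 unhappy
(3,7)2 1/3 unhappy
(4,1)1 1/2 unhappy
(4,2)2 3/4 ok
(4,3)2 2/3 ok
(4,5)1 2/2 ok
(4,6)1 4/4 ok
(4,7)1 1/3 unhappy
(5,1)1 2/3 ok
(5,2)2 2/4 unhappy
(5,3)2 4/4 ok
(5,4)2 2/2 ok
(5,6)1 1/3 unhappy
(5,7)2 0/2 unhappy
(6,1)1 3/3 ok
(6,2)1 1/3 unhappy
(6,3)2 3/4 ok
(6,4)2 4/4 ok
(6,5)2 3/3 ok
(6,6)2 2/3 ok
(7,1)1 1/1 ok
(7,3)2 2/2 ok
(7,4)2 3/3 ok
(7,5)2 3/3 ok
(7,6)2 3/3 ok
(7,7)2 1/1 ok
Unsatisfied: (1,4), (1,5), (1,7), (2,3), (3,3), (3,6), (3,7), (4,1), (4,7), (5,2), (5,6), (5,7), (6,2) — 13 in total.

13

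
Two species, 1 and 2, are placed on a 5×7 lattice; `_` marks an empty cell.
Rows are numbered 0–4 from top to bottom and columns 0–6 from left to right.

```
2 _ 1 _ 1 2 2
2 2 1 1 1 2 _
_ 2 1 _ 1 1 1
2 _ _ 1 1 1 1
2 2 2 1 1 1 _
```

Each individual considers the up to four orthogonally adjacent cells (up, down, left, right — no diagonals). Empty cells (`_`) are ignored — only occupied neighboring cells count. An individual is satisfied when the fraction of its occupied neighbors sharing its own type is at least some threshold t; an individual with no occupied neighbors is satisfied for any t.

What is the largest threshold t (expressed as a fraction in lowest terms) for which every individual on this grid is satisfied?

Row 0: (0,0)2 1/1 · (0,2)1 1/1 · (0,4)1 1/2 · (0,5)2 2/3 · (0,6)2 1/1
Row 1: (1,0)2 2/2 · (1,1)2 2/3 · (1,2)1 3/4 · (1,3)1 2/2 · (1,4)1 3/4 · (1,5)2 1/3
Row 2: (2,1)2 1/2 · (2,2)1 1/2 · (2,4)1 3/3 · (2,5)1 3/4 · (2,6)1 2/2
Row 3: (3,0)2 1/1 · (3,3)1 2/2 · (3,4)1 4/4 · (3,5)1 4/4 · (3,6)1 2/2
Row 4: (4,0)2 2/2 · (4,1)2 2/2 · (4,2)2 1/2 · (4,3)1 2/3 · (4,4)1 3/3 · (4,5)1 2/2
The smallest same-type fraction is 1/3 at (1,5), which reduces to 1/3. Any threshold above that leaves this individual unsatisfied.

1/3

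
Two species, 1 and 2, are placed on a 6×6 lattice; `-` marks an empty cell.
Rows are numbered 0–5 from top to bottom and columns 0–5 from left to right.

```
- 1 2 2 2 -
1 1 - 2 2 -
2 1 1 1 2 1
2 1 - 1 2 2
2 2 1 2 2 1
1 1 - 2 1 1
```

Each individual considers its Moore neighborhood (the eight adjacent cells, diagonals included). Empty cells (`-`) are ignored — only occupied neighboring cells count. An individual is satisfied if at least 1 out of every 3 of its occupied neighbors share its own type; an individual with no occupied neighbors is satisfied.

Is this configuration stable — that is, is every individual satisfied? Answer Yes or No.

Row 0: (0,1)1 2/3 satisfied · (0,2)2 2/4 satisfied · (0,3)2 4/4 satisfied · (0,4)2 3/3 satisfied
Row 1: (1,0)1 3/4 satisfied · (1,1)1 4/6 satisfied · (1,3)2 5/7 satisfied · (1,4)2 4/6 satisfied
Row 2: (2,0)2 1/5 not · (2,1)1 4/6 satisfied · (2,2)1 5/6 satisfied · (2,3)1 2/6 satisfied · (2,4)2 4/7 satisfied · (2,5)1 0/4 not
Row 3: (3,0)2 3/5 satisfied · (3,1)1 3/7 satisfied · (3,3)1 3/7 satisfied · (3,4)2 4/8 satisfied · (3,5)2 3/5 satisfied
Row 4: (4,0)2 2/5 satisfied · (4,1)2 2/6 satisfied · (4,2)1 3/6 satisfied · (4,3)2 3/6 satisfied · (4,4)2 4/8 satisfied · (4,5)1 2/5 satisfied
Row 5: (5,0)1 1/3 satisfied · (5,1)1 2/4 satisfied · (5,3)2 2/4 satisfied · (5,4)1 2/5 satisfied · (5,5)1 2/3 satisfied
For instance (2,0) has only 1/5 same-type neighbors, below 1/3.

No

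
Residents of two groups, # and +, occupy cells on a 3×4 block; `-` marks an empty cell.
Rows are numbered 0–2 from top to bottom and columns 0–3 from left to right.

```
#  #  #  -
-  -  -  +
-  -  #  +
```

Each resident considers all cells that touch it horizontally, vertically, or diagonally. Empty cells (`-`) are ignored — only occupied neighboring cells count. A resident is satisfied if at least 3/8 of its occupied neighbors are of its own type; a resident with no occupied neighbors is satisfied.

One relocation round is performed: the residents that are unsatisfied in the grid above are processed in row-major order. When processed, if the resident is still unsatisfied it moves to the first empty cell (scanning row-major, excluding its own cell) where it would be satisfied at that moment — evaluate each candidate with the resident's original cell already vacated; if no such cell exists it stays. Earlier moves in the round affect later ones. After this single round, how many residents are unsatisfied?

0

Initially unsatisfied (in order): (1,3), (2,2).
  (1,3) → (2,0).
  (2,2) → (0,3).
Resulting grid:
# # # #
- - - -
+ - - +
All satisfied now.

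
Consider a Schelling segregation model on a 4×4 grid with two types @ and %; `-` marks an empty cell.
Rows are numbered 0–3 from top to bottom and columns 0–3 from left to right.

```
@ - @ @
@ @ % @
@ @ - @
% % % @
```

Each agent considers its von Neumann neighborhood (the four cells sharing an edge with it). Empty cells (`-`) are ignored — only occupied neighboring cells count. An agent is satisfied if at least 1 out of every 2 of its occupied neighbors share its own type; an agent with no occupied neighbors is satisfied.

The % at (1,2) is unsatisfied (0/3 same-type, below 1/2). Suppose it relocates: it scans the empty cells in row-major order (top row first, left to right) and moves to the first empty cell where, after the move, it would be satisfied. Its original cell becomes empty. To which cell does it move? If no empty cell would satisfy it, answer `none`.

none

Vacating (1,2). Empty cells in order:
  (0,1): 0/3 same-type → still unsatisfied.
  (2,2): 1/3 same-type → still unsatisfied.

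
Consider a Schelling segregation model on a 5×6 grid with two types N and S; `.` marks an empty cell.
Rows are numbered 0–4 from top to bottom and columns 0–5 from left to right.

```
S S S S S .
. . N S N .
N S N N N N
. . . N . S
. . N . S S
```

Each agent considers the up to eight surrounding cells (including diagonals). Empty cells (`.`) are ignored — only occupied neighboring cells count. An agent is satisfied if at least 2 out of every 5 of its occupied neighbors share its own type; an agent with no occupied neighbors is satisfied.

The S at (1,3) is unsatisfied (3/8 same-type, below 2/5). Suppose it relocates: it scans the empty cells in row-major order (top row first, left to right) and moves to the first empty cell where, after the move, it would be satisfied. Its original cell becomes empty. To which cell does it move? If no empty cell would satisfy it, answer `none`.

Vacating (1,3). Empty cells in order:
  (0,5): 1/2 same-type → satisfied — stop here.

(0,5)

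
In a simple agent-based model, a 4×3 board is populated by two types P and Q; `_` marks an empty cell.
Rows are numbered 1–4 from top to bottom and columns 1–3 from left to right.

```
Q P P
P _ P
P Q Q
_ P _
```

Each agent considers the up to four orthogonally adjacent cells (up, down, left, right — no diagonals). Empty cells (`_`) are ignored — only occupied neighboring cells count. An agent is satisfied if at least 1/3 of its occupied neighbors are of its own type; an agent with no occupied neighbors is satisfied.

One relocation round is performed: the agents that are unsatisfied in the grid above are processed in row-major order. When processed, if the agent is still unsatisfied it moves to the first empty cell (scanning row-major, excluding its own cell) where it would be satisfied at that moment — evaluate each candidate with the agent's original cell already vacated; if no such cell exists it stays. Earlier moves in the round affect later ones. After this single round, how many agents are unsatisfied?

0

Initially unsatisfied (in order): (1,1), (4,2).
  (1,1) → (4,3).
  (4,2) → (1,1).
Resulting grid:
P P P
P _ P
P Q Q
_ _ Q
All satisfied now.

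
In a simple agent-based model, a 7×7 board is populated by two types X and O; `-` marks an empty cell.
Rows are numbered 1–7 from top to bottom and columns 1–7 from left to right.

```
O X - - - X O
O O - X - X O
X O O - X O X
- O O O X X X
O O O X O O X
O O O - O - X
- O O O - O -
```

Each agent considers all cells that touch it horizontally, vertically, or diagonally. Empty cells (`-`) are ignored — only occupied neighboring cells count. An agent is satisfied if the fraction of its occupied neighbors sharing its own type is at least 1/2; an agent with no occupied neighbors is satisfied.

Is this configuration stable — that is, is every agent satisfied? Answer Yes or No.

No

(1,1)O 2/3 ok
(1,2)X 0/3 unhappy
(1,6)X 1/3 unhappy
(1,7)O 1/3 unhappy
(2,1)O 3/5 ok
(2,2)O 4/6 ok
(2,4)X 1/2 ok
(2,6)X 3/6 ok
(2,7)O 2/5 unhappy
(3,1)X 0/4 unhappy
(3,2)O 5/6 ok
(3,3)O 5/6 ok
(3,5)X 4/6 ok
(3,6)O 1/7 unhappy
(3,7)X 3/5 ok
(4,2)O 6/7 ok
(4,3)O 6/7 ok
(4,4)O 4/7 ok
(4,5)X 3/7 unhappy
(4,6)X 5/8 ok
(4,7)X 3/5 ok
(5,1)O 4/4 ok
(5,2)O 7/7 ok
(5,3)O 6/7 ok
(5,4)X 1/7 unhappy
(5,5)O 3/6 ok
(5,6)O 2/7 unhappy
(5,7)X 3/4 ok
(6,1)O 4/4 ok
(6,2)O 7/7 ok
(6,3)O 6/7 ok
(6,5)O 4/5 ok
(6,7)X 1/3 unhappy
(7,2)O 4/4 ok
(7,3)O 4/4 ok
(7,4)O 3/3 ok
(7,6)O 1/2 ok
For instance (1,2) has only 0/3 same-type neighbors, below 1/2.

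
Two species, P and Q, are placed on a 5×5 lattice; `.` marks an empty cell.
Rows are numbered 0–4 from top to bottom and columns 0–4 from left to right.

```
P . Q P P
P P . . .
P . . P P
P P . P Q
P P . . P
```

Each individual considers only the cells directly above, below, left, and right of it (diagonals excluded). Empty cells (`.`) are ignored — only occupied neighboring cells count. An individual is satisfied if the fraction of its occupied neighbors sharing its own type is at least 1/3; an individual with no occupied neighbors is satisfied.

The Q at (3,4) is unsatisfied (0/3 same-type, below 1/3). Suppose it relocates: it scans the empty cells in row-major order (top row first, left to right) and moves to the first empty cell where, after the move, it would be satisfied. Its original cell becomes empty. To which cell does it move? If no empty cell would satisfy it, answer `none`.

(0,1)

Vacating (3,4). Empty cells in order:
  (0,1): 1/3 same-type → satisfied — stop here.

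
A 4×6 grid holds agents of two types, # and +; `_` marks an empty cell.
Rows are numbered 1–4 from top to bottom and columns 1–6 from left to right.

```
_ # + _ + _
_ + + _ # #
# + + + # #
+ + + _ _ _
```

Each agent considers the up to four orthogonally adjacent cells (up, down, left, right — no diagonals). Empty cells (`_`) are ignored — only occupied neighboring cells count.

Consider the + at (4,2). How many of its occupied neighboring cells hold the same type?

3

Occupied neighbors of (4,2): (3,2)=+, (4,1)=+, (4,3)=+.
Same type (+): 3 of 3.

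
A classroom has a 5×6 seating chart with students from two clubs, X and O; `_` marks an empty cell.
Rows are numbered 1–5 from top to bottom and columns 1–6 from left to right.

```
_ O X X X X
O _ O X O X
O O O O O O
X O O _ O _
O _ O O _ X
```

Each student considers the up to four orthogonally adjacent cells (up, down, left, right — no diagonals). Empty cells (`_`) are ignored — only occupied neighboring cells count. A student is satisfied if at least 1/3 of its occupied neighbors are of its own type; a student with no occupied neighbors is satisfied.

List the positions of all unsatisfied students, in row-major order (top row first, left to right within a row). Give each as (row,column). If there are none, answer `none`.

Row 1: (1,2)O 0/1 unhappy · (1,3)X 1/3 ok · (1,4)X 3/3 ok · (1,5)X 2/3 ok · (1,6)X 2/2 ok
Row 2: (2,1)O 1/1 ok · (2,3)O 1/3 ok · (2,4)X 1/4 unhappy · (2,5)O 1/4 unhappy · (2,6)X 1/3 ok
Row 3: (3,1)O 2/3 ok · (3,2)O 3/3 ok · (3,3)O 4/4 ok · (3,4)O 2/3 ok · (3,5)O 4/4 ok · (3,6)O 1/2 ok
Row 4: (4,1)X 0/3 unhappy · (4,2)O 2/3 ok · (4,3)O 3/3 ok · (4,5)O 1/1 ok
Row 5: (5,1)O 0/1 unhappy · (5,3)O 2/2 ok · (5,4)O 1/1 ok · (5,6)X 0/0 ok

(1,2), (2,4), (2,5), (4,1), (5,1)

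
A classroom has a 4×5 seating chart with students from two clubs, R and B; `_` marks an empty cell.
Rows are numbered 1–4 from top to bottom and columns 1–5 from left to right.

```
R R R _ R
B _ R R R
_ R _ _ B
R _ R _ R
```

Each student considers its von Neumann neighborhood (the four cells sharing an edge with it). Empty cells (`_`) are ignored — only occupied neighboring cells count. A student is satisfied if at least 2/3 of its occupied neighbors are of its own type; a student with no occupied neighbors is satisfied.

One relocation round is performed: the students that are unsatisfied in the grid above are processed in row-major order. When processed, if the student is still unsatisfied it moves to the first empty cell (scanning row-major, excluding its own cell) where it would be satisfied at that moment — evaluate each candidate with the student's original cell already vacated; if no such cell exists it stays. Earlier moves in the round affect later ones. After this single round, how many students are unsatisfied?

Initially unsatisfied (in order): (1,1), (2,1), (3,5), (4,5).
  (1,1) → (1,4).
  (2,1): now satisfied by earlier moves; stays.
  (3,5): no empty cell satisfies it; stays.
  (4,5) → (2,2).
Resulting grid:
_ R R R R
B R R R R
_ R _ _ B
R _ R _ _
Unsatisfied now: (2,1), (3,5).

2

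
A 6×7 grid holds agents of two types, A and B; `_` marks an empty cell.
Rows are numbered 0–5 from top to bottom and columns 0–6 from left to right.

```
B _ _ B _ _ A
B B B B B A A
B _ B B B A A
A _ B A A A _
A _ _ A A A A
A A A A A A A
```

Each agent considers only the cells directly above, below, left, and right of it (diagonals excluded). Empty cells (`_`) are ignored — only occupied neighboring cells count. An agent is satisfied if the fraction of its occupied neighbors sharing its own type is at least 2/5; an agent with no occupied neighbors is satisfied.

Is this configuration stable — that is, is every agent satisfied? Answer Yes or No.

Yes

(0,0)B 1/1 satisfied
(0,3)B 1/1 satisfied
(0,6)A 1/1 satisfied
(1,0)B 3/3 satisfied
(1,1)B 2/2 satisfied
(1,2)B 3/3 satisfied
(1,3)B 4/4 satisfied
(1,4)B 2/3 satisfied
(1,5)A 2/3 satisfied
(1,6)A 3/3 satisfied
(2,0)B 1/2 satisfied
(2,2)B 3/3 satisfied
(2,3)B 3/4 satisfied
(2,4)B 2/4 satisfied
(2,5)A 3/4 satisfied
(2,6)A 2/2 satisfied
(3,0)A 1/2 satisfied
(3,2)B 1/2 satisfied
(3,3)A 2/4 satisfied
(3,4)A 3/4 satisfied
(3,5)A 3/3 satisfied
(4,0)A 2/2 satisfied
(4,3)A 3/3 satisfied
(4,4)A 4/4 satisfied
(4,5)A 4/4 satisfied
(4,6)A 2/2 satisfied
(5,0)A 2/2 satisfied
(5,1)A 2/2 satisfied
(5,2)A 2/2 satisfied
(5,3)A 3/3 satisfied
(5,4)A 3/3 satisfied
(5,5)A 3/3 satisfied
(5,6)A 2/2 satisfied
All meet the threshold, so the configuration is stable.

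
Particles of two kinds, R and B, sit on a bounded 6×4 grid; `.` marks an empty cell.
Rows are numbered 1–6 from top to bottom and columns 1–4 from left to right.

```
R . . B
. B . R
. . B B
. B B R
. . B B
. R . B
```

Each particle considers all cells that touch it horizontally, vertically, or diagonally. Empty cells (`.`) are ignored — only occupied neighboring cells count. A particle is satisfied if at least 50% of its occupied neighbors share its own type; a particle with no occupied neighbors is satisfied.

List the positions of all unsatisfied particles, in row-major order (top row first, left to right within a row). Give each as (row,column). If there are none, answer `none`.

(1,1), (1,4), (2,4), (4,4), (6,2)

(1,1)R 0/1 not
(1,4)B 0/1 not
(2,2)B 1/2 satisfied
(2,4)R 0/3 not
(3,3)B 4/6 satisfied
(3,4)B 2/4 satisfied
(4,2)B 3/3 satisfied
(4,3)B 5/6 satisfied
(4,4)R 0/5 not
(5,3)B 4/6 satisfied
(5,4)B 3/4 satisfied
(6,2)R 0/1 not
(6,4)B 2/2 satisfied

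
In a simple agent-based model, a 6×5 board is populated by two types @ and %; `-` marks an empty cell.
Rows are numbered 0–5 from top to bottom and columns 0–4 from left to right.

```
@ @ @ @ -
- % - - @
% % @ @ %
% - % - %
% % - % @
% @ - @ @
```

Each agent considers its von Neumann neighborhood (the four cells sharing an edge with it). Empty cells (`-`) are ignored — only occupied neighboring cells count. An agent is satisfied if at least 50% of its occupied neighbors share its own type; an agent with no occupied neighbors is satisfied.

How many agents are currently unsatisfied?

Row 0: (0,0)@ 1/1 ok · (0,1)@ 2/3 ok · (0,2)@ 2/2 ok · (0,3)@ 1/1 ok
Row 1: (1,1)% 1/2 ok · (1,4)@ 0/1 unhappy
Row 2: (2,0)% 2/2 ok · (2,1)% 2/3 ok · (2,2)@ 1/3 unhappy · (2,3)@ 1/2 ok · (2,4)% 1/3 unhappy
Row 3: (3,0)% 2/2 ok · (3,2)% 0/1 unhappy · (3,4)% 1/2 ok
Row 4: (4,0)% 3/3 ok · (4,1)% 1/2 ok · (4,3)% 0/2 unhappy · (4,4)@ 1/3 unhappy
Row 5: (5,0)% 1/2 ok · (5,1)@ 0/2 unhappy · (5,3)@ 1/2 ok · (5,4)@ 2/2 ok
Unsatisfied: (1,4), (2,2), (2,4), (3,2), (4,3), (4,4), (5,1) — 7 in total.

7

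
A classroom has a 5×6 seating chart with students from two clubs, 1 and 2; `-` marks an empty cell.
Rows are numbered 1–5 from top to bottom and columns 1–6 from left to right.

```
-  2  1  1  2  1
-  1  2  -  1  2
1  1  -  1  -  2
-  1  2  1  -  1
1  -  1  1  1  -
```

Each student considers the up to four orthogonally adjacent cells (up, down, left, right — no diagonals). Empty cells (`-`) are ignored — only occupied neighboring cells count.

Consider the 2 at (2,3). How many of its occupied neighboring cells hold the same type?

Occupied neighbors of (2,3): (1,3)=1, (2,2)=1.
Same type (2): 0 of 2.

0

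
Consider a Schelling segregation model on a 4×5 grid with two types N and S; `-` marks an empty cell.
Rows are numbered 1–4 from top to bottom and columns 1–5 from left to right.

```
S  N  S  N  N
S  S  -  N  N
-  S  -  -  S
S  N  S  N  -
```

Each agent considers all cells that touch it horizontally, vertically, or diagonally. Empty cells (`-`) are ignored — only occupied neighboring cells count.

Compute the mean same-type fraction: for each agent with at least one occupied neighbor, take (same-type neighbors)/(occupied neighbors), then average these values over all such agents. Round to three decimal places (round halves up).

0.480

(1,1)S 2/3
(1,2)N 0/4
(1,3)S 1/4
(1,4)N 3/4
(1,5)N 3/3
(2,1)S 3/4
(2,2)S 4/5
(2,4)N 3/5
(2,5)N 3/4
(3,2)S 4/5
(3,5)S 0/3
(4,1)S 1/2
(4,2)N 0/3
(4,3)S 1/3
(4,4)N 0/2
Sum over 15 agents: 2/3 + 0/4 + 1/4 + 3/4 + 3/3 + 3/4 + 4/5 + 3/5 + 3/4 + 4/5 + 0/3 + 1/2 + 0/3 + 1/3 + 0/2 = 36/5; mean = 36/5 ÷ 15 = 12/25 = 0.48 → 0.480.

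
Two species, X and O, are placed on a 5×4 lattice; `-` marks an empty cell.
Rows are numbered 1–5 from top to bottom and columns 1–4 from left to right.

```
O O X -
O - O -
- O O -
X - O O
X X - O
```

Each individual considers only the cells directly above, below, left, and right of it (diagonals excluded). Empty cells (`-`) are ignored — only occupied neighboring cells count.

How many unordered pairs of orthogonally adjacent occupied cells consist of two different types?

2

Scan each occupied cell's neighbors to the right and below so each pair is counted once.
Row 1: O(1,1)–O(1,2)= O(1,1)–O(2,1)= O(1,2)–X(1,3)≠ X(1,3)–O(2,3)≠  → 2/4 unlike.
Row 2: O(2,3)–O(3,3)=  → 0/1 unlike.
Row 3: O(3,2)–O(3,3)= O(3,3)–O(4,3)=  → 0/2 unlike.
Row 4: X(4,1)–X(5,1)= O(4,3)–O(4,4)= O(4,4)–O(5,4)=  → 0/3 unlike.
Row 5: X(5,1)–X(5,2)=  → 0/1 unlike.
Total adjacent occupied pairs: 11; unlike-type pairs: 2.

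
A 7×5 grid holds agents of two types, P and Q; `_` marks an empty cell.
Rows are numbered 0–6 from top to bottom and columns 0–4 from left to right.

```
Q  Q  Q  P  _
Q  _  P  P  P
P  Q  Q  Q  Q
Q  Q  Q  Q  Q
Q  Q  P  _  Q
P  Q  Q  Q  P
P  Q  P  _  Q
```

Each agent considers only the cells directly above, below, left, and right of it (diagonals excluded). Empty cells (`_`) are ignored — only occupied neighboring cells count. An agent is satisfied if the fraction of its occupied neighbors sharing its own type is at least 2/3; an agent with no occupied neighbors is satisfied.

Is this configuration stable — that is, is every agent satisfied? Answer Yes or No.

Row 0: (0,0)Q 2/2 ✓ · (0,1)Q 2/2 ✓ · (0,2)Q 1/3 ✗ · (0,3)P 1/2 ✗
Row 1: (1,0)Q 1/2 ✗ · (1,2)P 1/3 ✗ · (1,3)P 3/4 ✓ · (1,4)P 1/2 ✗
Row 2: (2,0)P 0/3 ✗ · (2,1)Q 2/3 ✓ · (2,2)Q 3/4 ✓ · (2,3)Q 3/4 ✓ · (2,4)Q 2/3 ✓
Row 3: (3,0)Q 2/3 ✓ · (3,1)Q 4/4 ✓ · (3,2)Q 3/4 ✓ · (3,3)Q 3/3 ✓ · (3,4)Q 3/3 ✓
Row 4: (4,0)Q 2/3 ✓ · (4,1)Q 3/4 ✓ · (4,2)P 0/3 ✗ · (4,4)Q 1/2 ✗
Row 5: (5,0)P 1/3 ✗ · (5,1)Q 3/4 ✓ · (5,2)Q 2/4 ✗ · (5,3)Q 1/2 ✗ · (5,4)P 0/3 ✗
Row 6: (6,0)P 1/2 ✗ · (6,1)Q 1/3 ✗ · (6,2)P 0/2 ✗ · (6,4)Q 0/1 ✗
For instance (0,2) has only 1/3 same-type neighbors, below 2/3.

No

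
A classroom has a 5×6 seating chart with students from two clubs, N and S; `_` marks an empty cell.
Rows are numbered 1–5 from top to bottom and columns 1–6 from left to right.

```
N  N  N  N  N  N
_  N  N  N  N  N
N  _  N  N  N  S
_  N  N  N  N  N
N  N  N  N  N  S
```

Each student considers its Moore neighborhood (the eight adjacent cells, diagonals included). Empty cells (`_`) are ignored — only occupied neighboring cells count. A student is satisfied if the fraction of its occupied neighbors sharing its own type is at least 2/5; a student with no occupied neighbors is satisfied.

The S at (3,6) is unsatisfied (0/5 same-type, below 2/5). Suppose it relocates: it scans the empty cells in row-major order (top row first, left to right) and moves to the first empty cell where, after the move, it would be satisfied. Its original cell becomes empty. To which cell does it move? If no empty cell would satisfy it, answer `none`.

Vacating (3,6). Empty cells in order:
  (2,1): 0/4 same-type → still unsatisfied.
  (3,2): 0/6 same-type → still unsatisfied.
  (4,1): 0/4 same-type → still unsatisfied.

none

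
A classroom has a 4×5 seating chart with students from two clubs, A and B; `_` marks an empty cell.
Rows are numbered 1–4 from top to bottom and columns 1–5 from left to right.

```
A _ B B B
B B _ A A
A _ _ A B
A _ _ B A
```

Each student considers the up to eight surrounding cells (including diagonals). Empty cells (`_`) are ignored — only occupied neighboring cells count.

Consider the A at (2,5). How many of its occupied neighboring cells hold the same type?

2

Occupied neighbors of (2,5): (1,4)=B, (1,5)=B, (2,4)=A, (3,4)=A, (3,5)=B.
Same type (A): 2 of 5.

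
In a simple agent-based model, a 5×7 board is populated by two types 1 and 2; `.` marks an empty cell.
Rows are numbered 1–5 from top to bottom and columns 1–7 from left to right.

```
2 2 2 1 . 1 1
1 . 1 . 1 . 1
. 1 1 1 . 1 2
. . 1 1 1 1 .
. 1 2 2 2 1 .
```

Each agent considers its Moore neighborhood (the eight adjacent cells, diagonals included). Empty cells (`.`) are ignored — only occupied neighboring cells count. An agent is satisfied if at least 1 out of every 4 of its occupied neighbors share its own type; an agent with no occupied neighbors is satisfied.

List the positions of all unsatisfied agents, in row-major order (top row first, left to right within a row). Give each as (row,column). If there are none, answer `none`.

(1,1)2 1/2 ok
(1,2)2 2/4 ok
(1,3)2 1/3 ok
(1,4)1 2/3 ok
(1,6)1 3/3 ok
(1,7)1 2/2 ok
(2,1)1 1/3 ok
(2,3)1 4/6 ok
(2,5)1 4/4 ok
(2,7)1 3/4 ok
(3,2)1 4/4 ok
(3,3)1 5/5 ok
(3,4)1 6/6 ok
(3,6)1 4/5 ok
(3,7)2 0/3 unhappy
(4,3)1 5/7 ok
(4,4)1 4/7 ok
(4,5)1 5/7 ok
(4,6)1 3/5 ok
(5,2)1 1/2 ok
(5,3)2 1/4 ok
(5,4)2 2/5 ok
(5,5)2 1/5 unhappy
(5,6)1 2/3 ok

(3,7), (5,5)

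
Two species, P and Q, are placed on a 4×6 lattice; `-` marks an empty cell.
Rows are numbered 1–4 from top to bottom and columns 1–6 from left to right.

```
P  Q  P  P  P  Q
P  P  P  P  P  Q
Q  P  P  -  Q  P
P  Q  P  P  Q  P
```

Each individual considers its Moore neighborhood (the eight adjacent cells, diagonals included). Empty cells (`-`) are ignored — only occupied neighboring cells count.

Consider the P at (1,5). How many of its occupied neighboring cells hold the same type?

Occupied neighbors of (1,5): (1,4)=P, (1,6)=Q, (2,4)=P, (2,5)=P, (2,6)=Q.
Same type (P): 3 of 5.

3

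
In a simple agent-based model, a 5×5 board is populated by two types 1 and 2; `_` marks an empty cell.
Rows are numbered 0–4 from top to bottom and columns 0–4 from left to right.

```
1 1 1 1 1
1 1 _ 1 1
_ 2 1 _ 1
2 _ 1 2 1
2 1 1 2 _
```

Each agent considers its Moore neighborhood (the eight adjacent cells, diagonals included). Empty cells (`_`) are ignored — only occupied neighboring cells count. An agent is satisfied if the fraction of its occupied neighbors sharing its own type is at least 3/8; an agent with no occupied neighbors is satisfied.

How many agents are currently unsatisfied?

4

Row 0: (0,0)1 3/3 satisfied · (0,1)1 4/4 satisfied · (0,2)1 4/4 satisfied · (0,3)1 4/4 satisfied · (0,4)1 3/3 satisfied
Row 1: (1,0)1 3/4 satisfied · (1,1)1 5/6 satisfied · (1,3)1 6/6 satisfied · (1,4)1 4/4 satisfied
Row 2: (2,1)2 1/5 not · (2,2)1 3/5 satisfied · (2,4)1 3/4 satisfied
Row 3: (3,0)2 2/3 satisfied · (3,2)1 3/6 satisfied · (3,3)2 1/6 not · (3,4)1 1/3 not
Row 4: (4,0)2 1/2 satisfied · (4,1)1 2/4 satisfied · (4,2)1 2/4 satisfied · (4,3)2 1/4 not
Unsatisfied: (2,1), (3,3), (3,4), (4,3) — 4 in total.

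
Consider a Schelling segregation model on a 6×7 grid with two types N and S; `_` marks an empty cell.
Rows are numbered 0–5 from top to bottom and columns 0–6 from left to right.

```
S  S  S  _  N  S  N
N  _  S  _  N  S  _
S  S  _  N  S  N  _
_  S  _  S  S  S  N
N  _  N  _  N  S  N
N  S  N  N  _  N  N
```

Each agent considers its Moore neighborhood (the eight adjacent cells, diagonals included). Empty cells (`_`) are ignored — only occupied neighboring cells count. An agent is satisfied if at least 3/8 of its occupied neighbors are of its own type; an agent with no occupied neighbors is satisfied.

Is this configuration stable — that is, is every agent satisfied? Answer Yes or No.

Row 0: (0,0)S 1/2 satisfied · (0,1)S 3/4 satisfied · (0,2)S 2/2 satisfied · (0,4)N 1/3 not · (0,5)S 1/4 not · (0,6)N 0/2 not
Row 1: (1,0)N 0/4 not · (1,2)S 3/4 satisfied · (1,4)N 3/6 satisfied · (1,5)S 2/6 not
Row 2: (2,0)S 2/3 satisfied · (2,1)S 3/4 satisfied · (2,3)N 1/5 not · (2,4)S 4/7 satisfied · (2,5)N 2/6 not
Row 3: (3,1)S 2/4 satisfied · (3,3)S 2/5 satisfied · (3,4)S 4/7 satisfied · (3,5)S 3/7 satisfied · (3,6)N 2/4 satisfied
Row 4: (4,0)N 1/3 not · (4,2)N 2/5 satisfied · (4,4)N 2/6 not · (4,5)S 2/7 not · (4,6)N 3/5 satisfied
Row 5: (5,0)N 1/2 satisfied · (5,1)S 0/4 not · (5,2)N 2/3 satisfied · (5,3)N 3/3 satisfied · (5,5)N 3/4 satisfied · (5,6)N 2/3 satisfied
For instance (0,4) has only 1/3 same-type neighbors, below 3/8.

No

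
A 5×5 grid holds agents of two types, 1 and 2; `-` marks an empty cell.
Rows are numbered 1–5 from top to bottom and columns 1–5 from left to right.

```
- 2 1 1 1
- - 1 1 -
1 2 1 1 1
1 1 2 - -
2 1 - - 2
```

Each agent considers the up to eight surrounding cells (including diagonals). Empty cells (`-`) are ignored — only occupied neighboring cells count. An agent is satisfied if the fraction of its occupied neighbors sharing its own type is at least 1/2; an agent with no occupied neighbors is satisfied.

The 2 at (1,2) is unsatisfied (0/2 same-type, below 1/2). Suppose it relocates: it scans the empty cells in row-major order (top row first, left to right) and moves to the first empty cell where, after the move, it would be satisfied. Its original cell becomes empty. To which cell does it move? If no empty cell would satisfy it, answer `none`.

(1,1)

Vacating (1,2). Empty cells in order:
  (1,1): 0/0 same-type → satisfied — stop here.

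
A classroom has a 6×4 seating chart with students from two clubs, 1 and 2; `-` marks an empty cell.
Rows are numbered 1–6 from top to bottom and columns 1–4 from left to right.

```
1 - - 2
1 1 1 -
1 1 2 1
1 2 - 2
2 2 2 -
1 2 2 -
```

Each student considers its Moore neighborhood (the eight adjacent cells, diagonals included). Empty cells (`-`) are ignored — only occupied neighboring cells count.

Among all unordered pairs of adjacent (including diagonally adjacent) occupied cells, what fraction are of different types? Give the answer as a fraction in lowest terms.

14/41

Scan each occupied cell's neighbors to the right and below (and the two forward diagonals) so each pair is counted once.
From row 1: 1 unlike of 3 pairs (running 1/3).
From row 2: 2 unlike of 10 pairs (running 3/13).
From row 3: 5 unlike of 10 pairs (running 8/23).
From row 4: 3 unlike of 7 pairs (running 11/30).
From row 5: 2 unlike of 9 pairs (running 13/39).
From row 6: 1 unlike of 2 pairs (running 14/41).
Total adjacent occupied pairs: 41; unlike-type pairs: 14.
14/41 is already in lowest terms.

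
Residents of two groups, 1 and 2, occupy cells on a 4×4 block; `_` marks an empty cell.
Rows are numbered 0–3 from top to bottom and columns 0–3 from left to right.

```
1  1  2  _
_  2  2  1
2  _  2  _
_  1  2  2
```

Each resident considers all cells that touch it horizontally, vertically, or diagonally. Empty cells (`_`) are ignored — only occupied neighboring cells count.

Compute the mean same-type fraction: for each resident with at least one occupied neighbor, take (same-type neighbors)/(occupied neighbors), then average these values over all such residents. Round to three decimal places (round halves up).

(0,0)1 1/2
(0,1)1 1/4
(0,2)2 2/4
(1,1)2 4/6
(1,2)2 3/5
(1,3)1 0/3
(2,0)2 1/2
(2,2)2 4/6
(3,1)1 0/3
(3,2)2 2/3
(3,3)2 2/2
Sum over 11 residents: 1/2 + 1/4 + 2/4 + 4/6 + 3/5 + 0/3 + 1/2 + 4/6 + 0/3 + 2/3 + 2/2 = 107/20; mean = 107/20 ÷ 11 = 107/220 = 0.486363… → 0.486.

0.486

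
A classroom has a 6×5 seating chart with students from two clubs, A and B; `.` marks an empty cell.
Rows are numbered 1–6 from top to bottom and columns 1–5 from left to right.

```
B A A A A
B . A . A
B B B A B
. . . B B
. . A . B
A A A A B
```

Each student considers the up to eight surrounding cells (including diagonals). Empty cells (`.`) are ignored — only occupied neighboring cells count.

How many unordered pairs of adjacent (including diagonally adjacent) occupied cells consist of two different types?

Scan each occupied cell's neighbors to the right and below (and the two forward diagonals) so each pair is counted once.
Row 1: B(1,1)–A(1,2)≠ B(1,1)–B(2,1)= A(1,2)–A(1,3)= A(1,2)–A(2,3)= A(1,2)–B(2,1)≠ A(1,3)–A(1,4)= A(1,3)–A(2,3)= A(1,4)–A(1,5)= A(1,4)–A(2,5)= A(1,4)–A(2,3)= A(1,5)–A(2,5)=  → 2/11 unlike.
Row 2: B(2,1)–B(3,1)= B(2,1)–B(3,2)= A(2,3)–B(3,3)≠ A(2,3)–A(3,4)= A(2,3)–B(3,2)≠ A(2,5)–B(3,5)≠ A(2,5)–A(3,4)=  → 3/7 unlike.
Row 3: B(3,1)–B(3,2)= B(3,2)–B(3,3)= B(3,3)–A(3,4)≠ B(3,3)–B(4,4)= A(3,4)–B(3,5)≠ A(3,4)–B(4,4)≠ A(3,4)–B(4,5)≠ B(3,5)–B(4,5)= B(3,5)–B(4,4)=  → 4/9 unlike.
Row 4: B(4,4)–B(4,5)= B(4,4)–B(5,5)= B(4,4)–A(5,3)≠ B(4,5)–B(5,5)=  → 1/4 unlike.
Row 5: A(5,3)–A(6,3)= A(5,3)–A(6,4)= A(5,3)–A(6,2)= B(5,5)–B(6,5)= B(5,5)–A(6,4)≠  → 1/5 unlike.
Row 6: A(6,1)–A(6,2)= A(6,2)–A(6,3)= A(6,3)–A(6,4)= A(6,4)–B(6,5)≠  → 1/4 unlike.
Total adjacent occupied pairs: 40; unlike-type pairs: 12.

12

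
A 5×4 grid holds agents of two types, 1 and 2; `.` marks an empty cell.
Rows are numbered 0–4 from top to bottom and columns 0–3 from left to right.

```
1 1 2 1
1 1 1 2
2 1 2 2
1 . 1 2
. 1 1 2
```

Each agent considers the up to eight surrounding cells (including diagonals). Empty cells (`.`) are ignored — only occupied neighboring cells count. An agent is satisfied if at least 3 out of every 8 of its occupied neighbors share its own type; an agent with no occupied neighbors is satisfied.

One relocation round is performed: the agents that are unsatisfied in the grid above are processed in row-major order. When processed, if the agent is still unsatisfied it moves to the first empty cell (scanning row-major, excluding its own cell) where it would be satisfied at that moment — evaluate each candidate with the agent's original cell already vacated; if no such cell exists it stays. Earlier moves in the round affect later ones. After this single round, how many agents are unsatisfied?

1

Initially unsatisfied (in order): (0,2), (0,3), (2,0), (4,3).
  (0,2): no empty cell satisfies it; stays.
  (0,3) → (3,1).
  (2,0) → (0,3).
  (4,3): no empty cell satisfies it; stays.
Resulting grid:
1 1 2 2
1 1 1 2
. 1 2 2
1 1 1 2
. 1 1 2
Unsatisfied now: (4,3).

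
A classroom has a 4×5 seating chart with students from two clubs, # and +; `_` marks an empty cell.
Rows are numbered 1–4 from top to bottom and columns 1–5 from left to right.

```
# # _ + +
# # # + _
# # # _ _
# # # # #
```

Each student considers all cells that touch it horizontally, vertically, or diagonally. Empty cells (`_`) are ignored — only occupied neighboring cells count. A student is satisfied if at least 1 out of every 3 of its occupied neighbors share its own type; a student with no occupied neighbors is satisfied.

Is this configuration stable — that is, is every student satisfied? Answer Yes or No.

Row 1: (1,1)# 3/3 ✓ · (1,2)# 4/4 ✓ · (1,4)+ 2/3 ✓ · (1,5)+ 2/2 ✓
Row 2: (2,1)# 5/5 ✓ · (2,2)# 7/7 ✓ · (2,3)# 4/6 ✓ · (2,4)+ 2/4 ✓
Row 3: (3,1)# 5/5 ✓ · (3,2)# 8/8 ✓ · (3,3)# 6/7 ✓
Row 4: (4,1)# 3/3 ✓ · (4,2)# 5/5 ✓ · (4,3)# 4/4 ✓ · (4,4)# 3/3 ✓ · (4,5)# 1/1 ✓
All meet the threshold, so the configuration is stable.

Yes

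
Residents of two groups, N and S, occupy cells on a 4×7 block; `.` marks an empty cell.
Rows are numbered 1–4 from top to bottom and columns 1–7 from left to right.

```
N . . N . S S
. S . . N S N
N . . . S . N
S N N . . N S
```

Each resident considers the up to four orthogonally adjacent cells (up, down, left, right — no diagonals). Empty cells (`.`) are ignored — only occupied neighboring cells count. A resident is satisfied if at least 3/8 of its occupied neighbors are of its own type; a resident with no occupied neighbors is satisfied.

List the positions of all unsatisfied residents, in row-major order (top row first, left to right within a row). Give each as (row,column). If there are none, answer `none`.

Row 1: (1,1)N 0/0 ok · (1,4)N 0/0 ok · (1,6)S 2/2 ok · (1,7)S 1/2 ok
Row 2: (2,2)S 0/0 ok · (2,5)N 0/2 unhappy · (2,6)S 1/3 unhappy · (2,7)N 1/3 unhappy
Row 3: (3,1)N 0/1 unhappy · (3,5)S 0/1 unhappy · (3,7)N 1/2 ok
Row 4: (4,1)S 0/2 unhappy · (4,2)N 1/2 ok · (4,3)N 1/1 ok · (4,6)N 0/1 unhappy · (4,7)S 0/2 unhappy

(2,5), (2,6), (2,7), (3,1), (3,5), (4,1), (4,6), (4,7)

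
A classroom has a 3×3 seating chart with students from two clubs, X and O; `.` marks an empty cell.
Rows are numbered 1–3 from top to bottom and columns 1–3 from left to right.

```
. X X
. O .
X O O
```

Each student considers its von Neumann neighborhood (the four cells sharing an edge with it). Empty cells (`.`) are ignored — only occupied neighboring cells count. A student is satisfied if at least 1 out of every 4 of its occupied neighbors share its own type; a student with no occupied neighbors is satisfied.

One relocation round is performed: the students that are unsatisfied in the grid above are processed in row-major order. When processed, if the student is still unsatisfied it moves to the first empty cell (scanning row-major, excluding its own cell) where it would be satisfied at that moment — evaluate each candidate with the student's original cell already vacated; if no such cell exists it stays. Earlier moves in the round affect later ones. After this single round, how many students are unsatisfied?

Initially unsatisfied (in order): (3,1).
  (3,1) → (1,1).
Resulting grid:
X X X
. O .
. O O
All satisfied now.

0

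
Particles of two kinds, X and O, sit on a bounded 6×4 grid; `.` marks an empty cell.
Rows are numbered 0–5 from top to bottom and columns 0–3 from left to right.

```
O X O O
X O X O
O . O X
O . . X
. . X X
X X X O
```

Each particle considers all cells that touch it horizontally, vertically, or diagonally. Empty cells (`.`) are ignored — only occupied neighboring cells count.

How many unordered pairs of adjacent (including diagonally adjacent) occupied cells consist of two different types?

Scan each occupied cell's neighbors to the right and below (and the two forward diagonals) so each pair is counted once.
Row 0: O(0,0)–X(0,1)≠ O(0,0)–X(1,0)≠ O(0,0)–O(1,1)= X(0,1)–O(0,2)≠ X(0,1)–O(1,1)≠ X(0,1)–X(1,2)= X(0,1)–X(1,0)= O(0,2)–O(0,3)= O(0,2)–X(1,2)≠ O(0,2)–O(1,3)= O(0,2)–O(1,1)= O(0,3)–O(1,3)= O(0,3)–X(1,2)≠  → 6/13 unlike.
Row 1: X(1,0)–O(1,1)≠ X(1,0)–O(2,0)≠ O(1,1)–X(1,2)≠ O(1,1)–O(2,2)= O(1,1)–O(2,0)= X(1,2)–O(1,3)≠ X(1,2)–O(2,2)≠ X(1,2)–X(2,3)= O(1,3)–X(2,3)≠ O(1,3)–O(2,2)=  → 6/10 unlike.
Row 2: O(2,0)–O(3,0)= O(2,2)–X(2,3)≠ O(2,2)–X(3,3)≠ X(2,3)–X(3,3)=  → 2/4 unlike.
Row 3: X(3,3)–X(4,3)= X(3,3)–X(4,2)=  → 0/2 unlike.
Row 4: X(4,2)–X(4,3)= X(4,2)–X(5,2)= X(4,2)–O(5,3)≠ X(4,2)–X(5,1)= X(4,3)–O(5,3)≠ X(4,3)–X(5,2)=  → 2/6 unlike.
Row 5: X(5,0)–X(5,1)= X(5,1)–X(5,2)= X(5,2)–O(5,3)≠  → 1/3 unlike.
Total adjacent occupied pairs: 38; unlike-type pairs: 17.

17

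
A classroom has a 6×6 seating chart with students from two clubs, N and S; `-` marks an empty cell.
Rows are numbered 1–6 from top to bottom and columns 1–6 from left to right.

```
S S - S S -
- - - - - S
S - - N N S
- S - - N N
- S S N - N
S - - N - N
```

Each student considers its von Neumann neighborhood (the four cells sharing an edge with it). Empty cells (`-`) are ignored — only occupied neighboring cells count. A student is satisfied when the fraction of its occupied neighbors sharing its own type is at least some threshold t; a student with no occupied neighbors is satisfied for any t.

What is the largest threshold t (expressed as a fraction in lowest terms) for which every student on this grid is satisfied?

1/3

(1,1)S 1/1
(1,2)S 1/1
(1,4)S 1/1
(1,5)S 1/1
(2,6)S 1/1
(3,1)S — no occupied neighbors
(3,4)N 1/1
(3,5)N 2/3
(3,6)S 1/3
(4,2)S 1/1
(4,5)N 2/2
(4,6)N 2/3
(5,2)S 2/2
(5,3)S 1/2
(5,4)N 1/2
(5,6)N 2/2
(6,1)S — no occupied neighbors
(6,4)N 1/1
(6,6)N 1/1
The smallest same-type fraction is 1/3 at (3,6), which reduces to 1/3. Any threshold above that leaves this student unsatisfied.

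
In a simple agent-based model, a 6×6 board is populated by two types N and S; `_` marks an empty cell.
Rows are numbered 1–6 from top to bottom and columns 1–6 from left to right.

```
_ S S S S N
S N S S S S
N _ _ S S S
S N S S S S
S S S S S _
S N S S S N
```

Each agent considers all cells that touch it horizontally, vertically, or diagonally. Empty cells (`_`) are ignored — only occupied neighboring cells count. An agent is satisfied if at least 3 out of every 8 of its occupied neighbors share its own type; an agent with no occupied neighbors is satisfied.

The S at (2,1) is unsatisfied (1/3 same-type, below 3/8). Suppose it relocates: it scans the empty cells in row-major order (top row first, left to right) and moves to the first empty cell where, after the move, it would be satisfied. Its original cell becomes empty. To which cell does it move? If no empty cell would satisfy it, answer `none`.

Vacating (2,1). Empty cells in order:
  (1,1): 1/2 same-type → satisfied — stop here.

(1,1)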